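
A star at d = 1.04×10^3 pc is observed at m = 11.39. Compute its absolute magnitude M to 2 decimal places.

M = m − 5 log₁₀(d/10 pc) = 11.39 − 5 log₁₀(1.04×10^3/10)
  = 11.39 − 5 × 2.017 = 11.39 − 10.09 = 1.30.

1.30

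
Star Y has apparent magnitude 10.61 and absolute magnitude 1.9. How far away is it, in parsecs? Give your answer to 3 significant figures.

m − M = 5 log₁₀(d/10 pc)
10.61 − (1.9) = 8.71 = 5 log₁₀(d/10)
d = 10 × 10^(8.71/5) = 10 × 10^1.742 = 552.1 pc.

552 pc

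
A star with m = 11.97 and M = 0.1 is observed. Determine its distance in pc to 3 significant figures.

2.37×10^3 pc

m − M = 5 log₁₀(d/10 pc)
11.97 − (0.1) = 11.87 = 5 log₁₀(d/10)
d = 10 × 10^(11.87/5) = 10 × 10^2.374 = 2366 pc.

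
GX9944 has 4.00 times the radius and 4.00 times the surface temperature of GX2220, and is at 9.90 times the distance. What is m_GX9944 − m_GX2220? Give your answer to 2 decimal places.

L_GX9944/L_GX2220 = (4.00)²(4.00)⁴ = 4096.
F_GX9944/F_GX2220 = (L_GX9944/L_GX2220)/(d_GX9944/d_GX2220)² = 4096/98.01 = 41.79.
m_GX9944 − m_GX2220 = −2.5 log₁₀(41.79) = -4.05.

-4.05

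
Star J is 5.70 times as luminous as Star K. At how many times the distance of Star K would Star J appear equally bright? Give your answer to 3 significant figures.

2.39

Equal flux requires L_J/d_J² = L_K/d_K², so d_J/d_K = √(L_J/L_K)
= √(5.70) = 2.387.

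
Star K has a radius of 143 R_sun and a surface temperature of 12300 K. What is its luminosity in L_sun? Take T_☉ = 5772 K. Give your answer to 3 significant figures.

L/L_☉ = (R/R_☉)² (T/T_☉)⁴ = (143)² × (12300/5772)⁴
       = 2.045×10^4 × (2.131)⁴ = 2.045×10^4 × 20.62 = 4.217×10^5.

4.22×10^5 L_sun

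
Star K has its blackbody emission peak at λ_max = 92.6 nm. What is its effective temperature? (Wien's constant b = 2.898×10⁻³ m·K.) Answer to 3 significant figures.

3.13×10^4 K

T = b/λ_max = 2.898×10⁻³ / (92.6×10⁻⁹) = 3.130×10^4 K.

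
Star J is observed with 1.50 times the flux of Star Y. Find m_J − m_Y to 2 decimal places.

-0.44

m_J − m_Y = −2.5 log₁₀(F_J/F_Y) = −2.5 log₁₀(1.50) = −2.5 × (0.176) = -0.440.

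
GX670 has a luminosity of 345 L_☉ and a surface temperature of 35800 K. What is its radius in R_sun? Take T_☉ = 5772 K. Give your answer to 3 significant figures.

0.483 R_sun

R/R_☉ = √(L/L_☉) / (T/T_☉)² = √(345) / (6.202)²
       = 18.57 / 38.47 = 0.4828.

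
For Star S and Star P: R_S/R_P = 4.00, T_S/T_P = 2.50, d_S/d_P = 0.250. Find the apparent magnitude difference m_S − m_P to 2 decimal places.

L_S/L_P = (4.00)²(2.50)⁴ = 625.0.
F_S/F_P = (L_S/L_P)/(d_S/d_P)² = 625.0/0.06250 = 1.000×10^4.
m_S − m_P = −2.5 log₁₀(1.000×10^4) = -10.00.

-10.00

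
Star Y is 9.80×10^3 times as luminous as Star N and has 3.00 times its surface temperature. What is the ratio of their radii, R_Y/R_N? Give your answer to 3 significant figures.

L ∝ R²T⁴ gives R ∝ √L / T², so
R_Y/R_N = √(9.80×10^3) / (3.00)² = 98.99 / 9.000 = 11.00.

11.0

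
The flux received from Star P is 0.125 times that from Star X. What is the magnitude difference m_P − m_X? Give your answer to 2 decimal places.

m_P − m_X = −2.5 log₁₀(F_P/F_X) = −2.5 log₁₀(0.125) = −2.5 × (-0.903) = 2.258.

2.26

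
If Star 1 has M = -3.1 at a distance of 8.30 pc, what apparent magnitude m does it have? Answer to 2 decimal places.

-3.50

m = M + 5 log₁₀(d/10 pc) = -3.1 + 5 log₁₀(8.30/10)
  = -3.1 + 5 × -0.081 = -3.1 + -0.40 = -3.50.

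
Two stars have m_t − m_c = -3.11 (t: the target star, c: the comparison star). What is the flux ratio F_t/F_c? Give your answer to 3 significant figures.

17.5

F_t/F_c = 10^(−(m_t − m_c)/2.5) = 10^(3.11/2.5) = 10^1.244 = 17.54.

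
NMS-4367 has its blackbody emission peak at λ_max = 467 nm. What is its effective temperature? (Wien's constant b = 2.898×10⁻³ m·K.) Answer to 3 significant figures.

6.21×10^3 K

T = b/λ_max = 2.898×10⁻³ / (467×10⁻⁹) = 6206 K.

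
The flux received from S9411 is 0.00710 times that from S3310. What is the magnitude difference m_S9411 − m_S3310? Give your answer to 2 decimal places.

m_S9411 − m_S3310 = −2.5 log₁₀(F_S9411/F_S3310) = −2.5 log₁₀(0.00710) = −2.5 × (-2.149) = 5.372.

5.37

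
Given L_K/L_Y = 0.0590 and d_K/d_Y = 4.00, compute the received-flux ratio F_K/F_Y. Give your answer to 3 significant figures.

0.00369

F = L/(4πd²), so F_K/F_Y = (L_K/L_Y) / (d_K/d_Y)²
= 0.0590 / (4.00)² = 0.0590 / 16.00 = 0.003687.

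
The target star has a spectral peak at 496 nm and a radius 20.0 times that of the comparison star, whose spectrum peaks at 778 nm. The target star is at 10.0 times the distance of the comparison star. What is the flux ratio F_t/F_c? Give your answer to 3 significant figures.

24.2

Wien's law: T_t/T_c = λ_c/λ_t = 778/496 = 1.569.
L_t/L_c = (R_t/R_c)²(T_t/T_c)⁴ = (20.0)²(1.569)⁴ = 2421.
F_t/F_c = (L_t/L_c)/(d_t/d_c)² = 2421/(10.0)² = 24.21.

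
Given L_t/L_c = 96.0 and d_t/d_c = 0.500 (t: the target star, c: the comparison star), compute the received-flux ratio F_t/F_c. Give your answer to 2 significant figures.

F = L/(4πd²), so F_t/F_c = (L_t/L_c) / (d_t/d_c)²
= 96.0 / (0.500)² = 96.0 / 0.2500 = 384.0.

3.8×10^2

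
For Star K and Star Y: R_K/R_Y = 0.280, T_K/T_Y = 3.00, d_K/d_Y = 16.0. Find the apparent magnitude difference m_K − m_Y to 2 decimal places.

L_K/L_Y = (0.280)²(3.00)⁴ = 6.350.
F_K/F_Y = (L_K/L_Y)/(d_K/d_Y)² = 6.350/256.0 = 0.02481.
m_K − m_Y = −2.5 log₁₀(0.02481) = 4.01.

4.01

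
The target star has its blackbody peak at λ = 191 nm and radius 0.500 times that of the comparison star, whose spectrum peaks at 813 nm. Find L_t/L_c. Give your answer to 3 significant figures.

Wien's law gives T ∝ 1/λ_max, so T_t/T_c = λ_c/λ_t = 813/191 = 4.257.
Then L ∝ R²T⁴ gives L_t/L_c = (0.500)² × (4.257)⁴ = 0.2500 × 328.3 = 82.07.

82.1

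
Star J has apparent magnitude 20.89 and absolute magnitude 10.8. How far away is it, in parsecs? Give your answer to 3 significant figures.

m − M = 5 log₁₀(d/10 pc)
20.89 − (10.8) = 10.09 = 5 log₁₀(d/10)
d = 10 × 10^(10.09/5) = 10 × 10^2.018 = 1042 pc.

1.04×10^3 pc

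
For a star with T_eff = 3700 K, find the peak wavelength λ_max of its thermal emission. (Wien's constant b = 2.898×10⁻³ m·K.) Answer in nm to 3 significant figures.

λ_max = b/T = 2.898×10⁻³ / 3700 = 7.83×10^-7 m = 783.2 nm.

783 nm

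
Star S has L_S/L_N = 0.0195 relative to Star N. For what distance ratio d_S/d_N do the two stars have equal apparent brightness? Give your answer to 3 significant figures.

Equal flux requires L_S/d_S² = L_N/d_N², so d_S/d_N = √(L_S/L_N)
= √(0.0195) = 0.1396.

0.140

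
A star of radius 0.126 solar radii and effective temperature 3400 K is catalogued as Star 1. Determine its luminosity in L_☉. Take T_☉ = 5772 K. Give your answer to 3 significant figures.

L/L_☉ = (R/R_☉)² (T/T_☉)⁴ = (0.126)² × (3400/5772)⁴
       = 0.01588 × (0.5891)⁴ = 0.01588 × 0.1204 = 0.001911.

0.00191 L_☉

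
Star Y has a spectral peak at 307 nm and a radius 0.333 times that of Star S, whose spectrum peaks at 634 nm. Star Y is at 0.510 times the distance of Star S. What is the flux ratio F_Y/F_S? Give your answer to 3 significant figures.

7.75

Wien's law: T_Y/T_S = λ_S/λ_Y = 634/307 = 2.065.
L_Y/L_S = (R_Y/R_S)²(T_Y/T_S)⁴ = (0.333)²(2.065)⁴ = 2.017.
F_Y/F_S = (L_Y/L_S)/(d_Y/d_S)² = 2.017/(0.510)² = 7.754.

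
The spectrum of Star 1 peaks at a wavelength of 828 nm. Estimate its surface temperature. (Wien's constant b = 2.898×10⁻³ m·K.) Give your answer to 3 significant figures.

T = b/λ_max = 2.898×10⁻³ / (828×10⁻⁹) = 3500 K.

3.50×10^3 K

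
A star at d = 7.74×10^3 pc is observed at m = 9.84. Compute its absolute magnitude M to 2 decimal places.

M = m − 5 log₁₀(d/10 pc) = 9.84 − 5 log₁₀(7.74×10^3/10)
  = 9.84 − 5 × 2.889 = 9.84 − 14.44 = -4.60.

-4.60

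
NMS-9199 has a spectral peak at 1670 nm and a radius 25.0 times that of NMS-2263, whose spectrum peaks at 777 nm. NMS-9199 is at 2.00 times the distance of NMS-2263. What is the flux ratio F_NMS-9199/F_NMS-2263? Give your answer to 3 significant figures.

7.32

Wien's law: T_NMS-9199/T_NMS-2263 = λ_NMS-2263/λ_NMS-9199 = 777/1670 = 0.4653.
L_NMS-9199/L_NMS-2263 = (R_NMS-9199/R_NMS-2263)²(T_NMS-9199/T_NMS-2263)⁴ = (25.0)²(0.4653)⁴ = 29.29.
F_NMS-9199/F_NMS-2263 = (L_NMS-9199/L_NMS-2263)/(d_NMS-9199/d_NMS-2263)² = 29.29/(2.00)² = 7.322.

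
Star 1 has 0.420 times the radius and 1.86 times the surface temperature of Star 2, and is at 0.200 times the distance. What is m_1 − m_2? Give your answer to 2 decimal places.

L_1/L_2 = (0.420)²(1.86)⁴ = 2.111.
F_1/F_2 = (L_1/L_2)/(d_1/d_2)² = 2.111/0.04000 = 52.78.
m_1 − m_2 = −2.5 log₁₀(52.78) = -4.31.

-4.31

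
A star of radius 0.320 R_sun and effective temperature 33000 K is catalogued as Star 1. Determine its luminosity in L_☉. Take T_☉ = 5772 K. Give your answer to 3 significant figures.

L/L_☉ = (R/R_☉)² (T/T_☉)⁴ = (0.320)² × (33000/5772)⁴
       = 0.1024 × (5.717)⁴ = 0.1024 × 1068 = 109.4.

109 L_☉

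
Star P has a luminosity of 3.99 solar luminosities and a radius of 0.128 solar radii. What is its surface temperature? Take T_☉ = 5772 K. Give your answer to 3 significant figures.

2.28×10^4 K

T/T_☉ = (L/L_☉)^(1/4) / (R/R_☉)^(1/2)
T = 5772 × (3.99)^(1/4) / √(0.128) = 5772 × 1.413 / 0.3578 = 2.280×10^4 K.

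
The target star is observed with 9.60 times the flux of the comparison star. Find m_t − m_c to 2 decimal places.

-2.46

m_t − m_c = −2.5 log₁₀(F_t/F_c) = −2.5 log₁₀(9.60) = −2.5 × (0.982) = -2.456.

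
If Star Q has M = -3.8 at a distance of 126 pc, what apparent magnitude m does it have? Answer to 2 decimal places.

1.70

m = M + 5 log₁₀(d/10 pc) = -3.8 + 5 log₁₀(126/10)
  = -3.8 + 5 × 1.100 = -3.8 + 5.50 = 1.70.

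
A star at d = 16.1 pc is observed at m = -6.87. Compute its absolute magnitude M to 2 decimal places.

M = m − 5 log₁₀(d/10 pc) = -6.87 − 5 log₁₀(16.1/10)
  = -6.87 − 5 × 0.207 = -6.87 − 1.03 = -7.90.

-7.90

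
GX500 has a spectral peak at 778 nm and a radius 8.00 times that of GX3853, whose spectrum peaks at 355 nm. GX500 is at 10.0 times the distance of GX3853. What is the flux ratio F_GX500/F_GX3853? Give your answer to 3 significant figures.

Wien's law: T_GX500/T_GX3853 = λ_GX3853/λ_GX500 = 355/778 = 0.4563.
L_GX500/L_GX3853 = (R_GX500/R_GX3853)²(T_GX500/T_GX3853)⁴ = (8.00)²(0.4563)⁴ = 2.774.
F_GX500/F_GX3853 = (L_GX500/L_GX3853)/(d_GX500/d_GX3853)² = 2.774/(10.0)² = 0.02774.

0.0277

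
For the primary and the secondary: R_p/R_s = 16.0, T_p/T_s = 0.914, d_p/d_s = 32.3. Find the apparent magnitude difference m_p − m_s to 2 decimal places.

L_p/L_s = (16.0)²(0.914)⁴ = 178.7.
F_p/F_s = (L_p/L_s)/(d_p/d_s)² = 178.7/1043 = 0.1712.
m_p − m_s = −2.5 log₁₀(0.1712) = 1.92.

1.92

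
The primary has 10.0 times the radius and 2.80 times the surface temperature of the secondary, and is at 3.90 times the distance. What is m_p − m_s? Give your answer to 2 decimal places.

L_p/L_s = (10.0)²(2.80)⁴ = 6147.
F_p/F_s = (L_p/L_s)/(d_p/d_s)² = 6147/15.21 = 404.1.
m_p − m_s = −2.5 log₁₀(404.1) = -6.52.

-6.52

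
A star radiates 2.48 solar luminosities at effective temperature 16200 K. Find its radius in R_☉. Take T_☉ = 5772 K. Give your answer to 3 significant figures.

R/R_☉ = √(L/L_☉) / (T/T_☉)² = √(2.48) / (2.807)²
       = 1.575 / 7.877 = 0.1999.

0.200 R_☉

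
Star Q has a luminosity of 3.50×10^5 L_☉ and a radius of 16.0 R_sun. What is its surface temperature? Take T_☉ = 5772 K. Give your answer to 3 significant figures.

3.51×10^4 K

T/T_☉ = (L/L_☉)^(1/4) / (R/R_☉)^(1/2)
T = 5772 × (3.50×10^5)^(1/4) / √(16.0) = 5772 × 24.32 / 4.000 = 3.510×10^4 K.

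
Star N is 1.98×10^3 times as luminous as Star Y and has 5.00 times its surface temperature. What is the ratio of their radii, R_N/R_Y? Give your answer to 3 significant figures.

1.78

L ∝ R²T⁴ gives R ∝ √L / T², so
R_N/R_Y = √(1.98×10^3) / (5.00)² = 44.50 / 25.00 = 1.780.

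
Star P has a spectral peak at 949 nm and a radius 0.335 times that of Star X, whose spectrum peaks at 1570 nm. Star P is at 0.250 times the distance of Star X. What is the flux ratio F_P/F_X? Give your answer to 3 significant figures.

Wien's law: T_P/T_X = λ_X/λ_P = 1570/949 = 1.654.
L_P/L_X = (R_P/R_X)²(T_P/T_X)⁴ = (0.335)²(1.654)⁴ = 0.8407.
F_P/F_X = (L_P/L_X)/(d_P/d_X)² = 0.8407/(0.250)² = 13.45.

13.5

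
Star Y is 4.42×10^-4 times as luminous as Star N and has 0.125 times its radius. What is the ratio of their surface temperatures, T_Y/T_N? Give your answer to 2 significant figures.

L ∝ R²T⁴ gives T ∝ (L/R²)^(1/4), so
T_Y/T_N = (4.42×10^-4 / 0.125²)^(1/4) = (0.02829)^(1/4) = 0.4101.

0.41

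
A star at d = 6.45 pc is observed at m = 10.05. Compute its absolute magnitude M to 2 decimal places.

M = m − 5 log₁₀(d/10 pc) = 10.05 − 5 log₁₀(6.45/10)
  = 10.05 − 5 × -0.190 = 10.05 − -0.95 = 11.00.

11.00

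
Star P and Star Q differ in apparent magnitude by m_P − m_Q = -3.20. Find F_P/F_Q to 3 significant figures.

F_P/F_Q = 10^(−(m_P − m_Q)/2.5) = 10^(3.20/2.5) = 10^1.280 = 19.05.

19.1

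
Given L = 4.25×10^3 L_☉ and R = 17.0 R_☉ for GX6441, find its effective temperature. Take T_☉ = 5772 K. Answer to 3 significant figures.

T/T_☉ = (L/L_☉)^(1/4) / (R/R_☉)^(1/2)
T = 5772 × (4.25×10^3)^(1/4) / √(17.0) = 5772 × 8.074 / 4.123 = 1.130×10^4 K.

1.13×10^4 K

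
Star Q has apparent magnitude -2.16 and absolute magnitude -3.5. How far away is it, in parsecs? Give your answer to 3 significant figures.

18.5 pc

m − M = 5 log₁₀(d/10 pc)
-2.16 − (-3.5) = 1.34 = 5 log₁₀(d/10)
d = 10 × 10^(1.34/5) = 10 × 10^0.268 = 18.54 pc.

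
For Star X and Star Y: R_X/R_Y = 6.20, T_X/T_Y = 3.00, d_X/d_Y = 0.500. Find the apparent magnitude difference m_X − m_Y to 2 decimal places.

L_X/L_Y = (6.20)²(3.00)⁴ = 3114.
F_X/F_Y = (L_X/L_Y)/(d_X/d_Y)² = 3114/0.2500 = 1.245×10^4.
m_X − m_Y = −2.5 log₁₀(1.245×10^4) = -10.24.

-10.24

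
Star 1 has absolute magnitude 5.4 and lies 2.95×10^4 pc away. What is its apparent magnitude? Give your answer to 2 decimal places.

m = M + 5 log₁₀(d/10 pc) = 5.4 + 5 log₁₀(2.95×10^4/10)
  = 5.4 + 5 × 3.470 = 5.4 + 17.35 = 22.75.

22.75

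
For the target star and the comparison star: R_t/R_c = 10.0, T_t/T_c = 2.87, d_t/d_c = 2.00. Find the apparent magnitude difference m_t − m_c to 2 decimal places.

L_t/L_c = (10.0)²(2.87)⁴ = 6785.
F_t/F_c = (L_t/L_c)/(d_t/d_c)² = 6785/4.000 = 1696.
m_t − m_c = −2.5 log₁₀(1696) = -8.07.

-8.07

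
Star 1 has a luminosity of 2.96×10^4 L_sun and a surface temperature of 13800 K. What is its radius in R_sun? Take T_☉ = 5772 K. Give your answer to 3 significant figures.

R/R_☉ = √(L/L_☉) / (T/T_☉)² = √(2.96×10^4) / (2.391)²
       = 172.0 / 5.716 = 30.10.

30.1 R_sun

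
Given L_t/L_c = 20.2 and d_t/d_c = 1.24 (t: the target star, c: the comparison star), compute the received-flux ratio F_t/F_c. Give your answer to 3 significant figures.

F = L/(4πd²), so F_t/F_c = (L_t/L_c) / (d_t/d_c)²
= 20.2 / (1.24)² = 20.2 / 1.538 = 13.14.

13.1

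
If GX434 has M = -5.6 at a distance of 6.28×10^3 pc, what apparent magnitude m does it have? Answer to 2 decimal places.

8.39

m = M + 5 log₁₀(d/10 pc) = -5.6 + 5 log₁₀(6.28×10^3/10)
  = -5.6 + 5 × 2.798 = -5.6 + 13.99 = 8.39.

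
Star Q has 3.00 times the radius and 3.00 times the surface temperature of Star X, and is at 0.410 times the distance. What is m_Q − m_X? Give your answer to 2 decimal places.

L_Q/L_X = (3.00)²(3.00)⁴ = 729.0.
F_Q/F_X = (L_Q/L_X)/(d_Q/d_X)² = 729.0/0.1681 = 4337.
m_Q − m_X = −2.5 log₁₀(4337) = -9.09.

-9.09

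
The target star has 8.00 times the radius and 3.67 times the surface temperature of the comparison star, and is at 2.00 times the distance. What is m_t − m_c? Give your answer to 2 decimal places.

-8.66

L_t/L_c = (8.00)²(3.67)⁴ = 1.161×10^4.
F_t/F_c = (L_t/L_c)/(d_t/d_c)² = 1.161×10^4/4.000 = 2903.
m_t − m_c = −2.5 log₁₀(2903) = -8.66.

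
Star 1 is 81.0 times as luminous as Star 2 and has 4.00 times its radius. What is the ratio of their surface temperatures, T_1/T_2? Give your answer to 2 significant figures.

L ∝ R²T⁴ gives T ∝ (L/R²)^(1/4), so
T_1/T_2 = (81.0 / 4.00²)^(1/4) = (5.062)^(1/4) = 1.500.

1.5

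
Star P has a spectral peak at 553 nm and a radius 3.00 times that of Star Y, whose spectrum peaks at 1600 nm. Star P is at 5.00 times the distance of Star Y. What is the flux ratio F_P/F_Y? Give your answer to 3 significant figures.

Wien's law: T_P/T_Y = λ_Y/λ_P = 1600/553 = 2.893.
L_P/L_Y = (R_P/R_Y)²(T_P/T_Y)⁴ = (3.00)²(2.893)⁴ = 630.7.
F_P/F_Y = (L_P/L_Y)/(d_P/d_Y)² = 630.7/(5.00)² = 25.23.

25.2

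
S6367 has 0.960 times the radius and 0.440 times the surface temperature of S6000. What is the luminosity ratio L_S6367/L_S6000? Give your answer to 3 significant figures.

From the Stefan–Boltzmann law, L ∝ R²T⁴, so
L_S6367/L_S6000 = (R_S6367/R_S6000)² (T_S6367/T_S6000)⁴ = (0.960)² × (0.440)⁴ = 0.9216 × 0.03748 = 0.03454.

0.0345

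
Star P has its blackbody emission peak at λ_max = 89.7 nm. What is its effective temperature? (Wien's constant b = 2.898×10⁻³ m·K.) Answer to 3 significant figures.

T = b/λ_max = 2.898×10⁻³ / (89.7×10⁻⁹) = 3.231×10^4 K.

3.23×10^4 K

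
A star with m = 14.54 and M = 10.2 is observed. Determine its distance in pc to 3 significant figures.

m − M = 5 log₁₀(d/10 pc)
14.54 − (10.2) = 4.34 = 5 log₁₀(d/10)
d = 10 × 10^(4.34/5) = 10 × 10^0.868 = 73.79 pc.

73.8 pc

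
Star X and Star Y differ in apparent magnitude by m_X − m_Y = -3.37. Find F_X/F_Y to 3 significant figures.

F_X/F_Y = 10^(−(m_X − m_Y)/2.5) = 10^(3.37/2.5) = 10^1.348 = 22.28.

22.3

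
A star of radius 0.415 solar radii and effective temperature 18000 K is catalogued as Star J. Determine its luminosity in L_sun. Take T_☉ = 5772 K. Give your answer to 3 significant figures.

L/L_☉ = (R/R_☉)² (T/T_☉)⁴ = (0.415)² × (18000/5772)⁴
       = 0.1722 × (3.119)⁴ = 0.1722 × 94.58 = 16.29.

16.3 L_sun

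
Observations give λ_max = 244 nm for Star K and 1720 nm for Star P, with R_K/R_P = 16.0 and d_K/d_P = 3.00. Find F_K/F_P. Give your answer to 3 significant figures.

Wien's law: T_K/T_P = λ_P/λ_K = 1720/244 = 7.049.
L_K/L_P = (R_K/R_P)²(T_K/T_P)⁴ = (16.0)²(7.049)⁴ = 6.321×10^5.
F_K/F_P = (L_K/L_P)/(d_K/d_P)² = 6.321×10^5/(3.00)² = 7.023×10^4.

7.02×10^4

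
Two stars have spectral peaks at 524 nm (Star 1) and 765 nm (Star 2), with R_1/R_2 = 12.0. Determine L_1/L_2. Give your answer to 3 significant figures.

Wien's law gives T ∝ 1/λ_max, so T_1/T_2 = λ_2/λ_1 = 765/524 = 1.460.
Then L ∝ R²T⁴ gives L_1/L_2 = (12.0)² × (1.460)⁴ = 144.0 × 4.543 = 654.2.

654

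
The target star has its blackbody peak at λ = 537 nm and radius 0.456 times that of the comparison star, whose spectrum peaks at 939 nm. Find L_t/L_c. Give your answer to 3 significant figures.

Wien's law gives T ∝ 1/λ_max, so T_t/T_c = λ_c/λ_t = 939/537 = 1.749.
Then L ∝ R²T⁴ gives L_t/L_c = (0.456)² × (1.749)⁴ = 0.2079 × 9.349 = 1.944.

1.94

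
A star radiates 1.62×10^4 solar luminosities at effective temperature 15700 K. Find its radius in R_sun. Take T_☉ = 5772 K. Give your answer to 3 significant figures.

17.2 R_sun

R/R_☉ = √(L/L_☉) / (T/T_☉)² = √(1.62×10^4) / (2.720)²
       = 127.3 / 7.399 = 17.20.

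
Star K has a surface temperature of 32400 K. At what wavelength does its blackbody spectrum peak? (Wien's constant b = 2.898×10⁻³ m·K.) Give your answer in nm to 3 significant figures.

89.4 nm

λ_max = b/T = 2.898×10⁻³ / 32400 = 8.94×10^-8 m = 89.44 nm.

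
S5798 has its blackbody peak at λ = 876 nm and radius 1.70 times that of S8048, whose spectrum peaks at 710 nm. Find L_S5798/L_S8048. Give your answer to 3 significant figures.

1.25

Wien's law gives T ∝ 1/λ_max, so T_S5798/T_S8048 = λ_S8048/λ_S5798 = 710/876 = 0.8105.
Then L ∝ R²T⁴ gives L_S5798/L_S8048 = (1.70)² × (0.8105)⁴ = 2.890 × 0.4315 = 1.247.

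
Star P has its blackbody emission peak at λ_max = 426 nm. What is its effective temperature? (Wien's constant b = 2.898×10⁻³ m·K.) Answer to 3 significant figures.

6.80×10^3 K

T = b/λ_max = 2.898×10⁻³ / (426×10⁻⁹) = 6803 K.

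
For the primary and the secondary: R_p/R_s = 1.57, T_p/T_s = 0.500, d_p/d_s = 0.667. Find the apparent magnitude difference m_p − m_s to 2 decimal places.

1.15

L_p/L_s = (1.57)²(0.500)⁴ = 0.1541.
F_p/F_s = (L_p/L_s)/(d_p/d_s)² = 0.1541/0.4449 = 0.3463.
m_p − m_s = −2.5 log₁₀(0.3463) = 1.15.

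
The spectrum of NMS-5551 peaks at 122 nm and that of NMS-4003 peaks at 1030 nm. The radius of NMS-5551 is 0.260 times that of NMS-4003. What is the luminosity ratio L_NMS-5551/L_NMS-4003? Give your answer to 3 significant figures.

343

Wien's law gives T ∝ 1/λ_max, so T_NMS-5551/T_NMS-4003 = λ_NMS-4003/λ_NMS-5551 = 1030/122 = 8.443.
Then L ∝ R²T⁴ gives L_NMS-5551/L_NMS-4003 = (0.260)² × (8.443)⁴ = 0.06760 × 5081 = 343.4.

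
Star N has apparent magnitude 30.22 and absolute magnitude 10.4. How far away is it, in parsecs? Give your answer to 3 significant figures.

9.20×10^4 pc

m − M = 5 log₁₀(d/10 pc)
30.22 − (10.4) = 19.82 = 5 log₁₀(d/10)
d = 10 × 10^(19.82/5) = 10 × 10^3.964 = 9.204×10^4 pc.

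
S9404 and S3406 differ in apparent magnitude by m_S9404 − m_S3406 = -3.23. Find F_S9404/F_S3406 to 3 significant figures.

19.6

F_S9404/F_S3406 = 10^(−(m_S9404 − m_S3406)/2.5) = 10^(3.23/2.5) = 10^1.292 = 19.59.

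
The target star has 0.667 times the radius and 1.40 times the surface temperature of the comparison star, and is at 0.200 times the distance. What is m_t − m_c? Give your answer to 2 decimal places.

L_t/L_c = (0.667)²(1.40)⁴ = 1.709.
F_t/F_c = (L_t/L_c)/(d_t/d_c)² = 1.709/0.04000 = 42.73.
m_t − m_c = −2.5 log₁₀(42.73) = -4.08.

-4.08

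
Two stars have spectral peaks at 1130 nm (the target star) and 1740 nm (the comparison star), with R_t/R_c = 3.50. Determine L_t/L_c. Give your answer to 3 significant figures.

68.9

Wien's law gives T ∝ 1/λ_max, so T_t/T_c = λ_c/λ_t = 1740/1130 = 1.540.
Then L ∝ R²T⁴ gives L_t/L_c = (3.50)² × (1.540)⁴ = 12.25 × 5.622 = 68.87.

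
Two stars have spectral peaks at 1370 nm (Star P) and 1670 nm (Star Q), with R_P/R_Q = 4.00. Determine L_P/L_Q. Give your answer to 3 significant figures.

35.3

Wien's law gives T ∝ 1/λ_max, so T_P/T_Q = λ_Q/λ_P = 1670/1370 = 1.219.
Then L ∝ R²T⁴ gives L_P/L_Q = (4.00)² × (1.219)⁴ = 16.00 × 2.208 = 35.33.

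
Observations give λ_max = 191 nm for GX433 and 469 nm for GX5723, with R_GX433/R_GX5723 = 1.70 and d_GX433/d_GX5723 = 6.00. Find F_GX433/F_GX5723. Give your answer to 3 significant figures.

2.92

Wien's law: T_GX433/T_GX5723 = λ_GX5723/λ_GX433 = 469/191 = 2.455.
L_GX433/L_GX5723 = (R_GX433/R_GX5723)²(T_GX433/T_GX5723)⁴ = (1.70)²(2.455)⁴ = 105.1.
F_GX433/F_GX5723 = (L_GX433/L_GX5723)/(d_GX433/d_GX5723)² = 105.1/(6.00)² = 2.918.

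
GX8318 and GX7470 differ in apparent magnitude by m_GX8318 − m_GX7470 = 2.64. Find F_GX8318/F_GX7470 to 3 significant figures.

0.0879

F_GX8318/F_GX7470 = 10^(−(m_GX8318 − m_GX7470)/2.5) = 10^(-2.64/2.5) = 10^-1.056 = 0.08790.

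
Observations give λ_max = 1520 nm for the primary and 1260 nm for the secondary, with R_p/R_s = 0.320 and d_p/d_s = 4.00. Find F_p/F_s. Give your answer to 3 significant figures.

Wien's law: T_p/T_s = λ_s/λ_p = 1260/1520 = 0.8289.
L_p/L_s = (R_p/R_s)²(T_p/T_s)⁴ = (0.320)²(0.8289)⁴ = 0.04835.
F_p/F_s = (L_p/L_s)/(d_p/d_s)² = 0.04835/(4.00)² = 0.003022.

0.00302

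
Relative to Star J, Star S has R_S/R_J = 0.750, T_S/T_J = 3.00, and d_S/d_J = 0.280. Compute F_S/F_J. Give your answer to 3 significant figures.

581

L_S/L_J = (R_S/R_J)²(T_S/T_J)⁴ = (0.750)² × (3.00)⁴ = 45.56.
F_S/F_J = (L_S/L_J)/(d_S/d_J)² = 45.56 / (0.280)² = 581.2.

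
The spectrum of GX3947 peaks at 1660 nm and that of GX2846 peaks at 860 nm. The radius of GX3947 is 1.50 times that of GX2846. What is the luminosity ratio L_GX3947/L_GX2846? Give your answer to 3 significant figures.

0.162

Wien's law gives T ∝ 1/λ_max, so T_GX3947/T_GX2846 = λ_GX2846/λ_GX3947 = 860/1660 = 0.5181.
Then L ∝ R²T⁴ gives L_GX3947/L_GX2846 = (1.50)² × (0.5181)⁴ = 2.250 × 0.07204 = 0.1621.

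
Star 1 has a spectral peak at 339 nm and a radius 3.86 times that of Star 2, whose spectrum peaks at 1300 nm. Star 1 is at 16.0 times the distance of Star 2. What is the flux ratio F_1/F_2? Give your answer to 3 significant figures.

12.6

Wien's law: T_1/T_2 = λ_2/λ_1 = 1300/339 = 3.835.
L_1/L_2 = (R_1/R_2)²(T_1/T_2)⁴ = (3.86)²(3.835)⁴ = 3222.
F_1/F_2 = (L_1/L_2)/(d_1/d_2)² = 3222/(16.0)² = 12.59.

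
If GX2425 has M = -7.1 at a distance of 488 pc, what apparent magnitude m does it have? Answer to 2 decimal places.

m = M + 5 log₁₀(d/10 pc) = -7.1 + 5 log₁₀(488/10)
  = -7.1 + 5 × 1.688 = -7.1 + 8.44 = 1.34.

1.34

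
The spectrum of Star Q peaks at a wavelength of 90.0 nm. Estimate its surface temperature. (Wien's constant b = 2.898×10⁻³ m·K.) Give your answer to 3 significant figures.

3.22×10^4 K

T = b/λ_max = 2.898×10⁻³ / (90.0×10⁻⁹) = 3.220×10^4 K.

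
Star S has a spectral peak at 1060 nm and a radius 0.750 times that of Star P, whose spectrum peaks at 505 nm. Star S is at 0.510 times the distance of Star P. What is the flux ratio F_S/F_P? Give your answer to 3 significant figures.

0.111

Wien's law: T_S/T_P = λ_P/λ_S = 505/1060 = 0.4764.
L_S/L_P = (R_S/R_P)²(T_S/T_P)⁴ = (0.750)²(0.4764)⁴ = 0.02898.
F_S/F_P = (L_S/L_P)/(d_S/d_P)² = 0.02898/(0.510)² = 0.1114.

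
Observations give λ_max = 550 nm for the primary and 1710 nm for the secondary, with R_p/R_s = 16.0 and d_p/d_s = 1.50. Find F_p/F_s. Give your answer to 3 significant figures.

1.06×10^4

Wien's law: T_p/T_s = λ_s/λ_p = 1710/550 = 3.109.
L_p/L_s = (R_p/R_s)²(T_p/T_s)⁴ = (16.0)²(3.109)⁴ = 2.392×10^4.
F_p/F_s = (L_p/L_s)/(d_p/d_s)² = 2.392×10^4/(1.50)² = 1.063×10^4.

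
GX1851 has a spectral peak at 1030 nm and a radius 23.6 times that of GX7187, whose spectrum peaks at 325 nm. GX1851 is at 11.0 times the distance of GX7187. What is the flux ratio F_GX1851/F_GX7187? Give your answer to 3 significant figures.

Wien's law: T_GX1851/T_GX7187 = λ_GX7187/λ_GX1851 = 325/1030 = 0.3155.
L_GX1851/L_GX7187 = (R_GX1851/R_GX7187)²(T_GX1851/T_GX7187)⁴ = (23.6)²(0.3155)⁴ = 5.521.
F_GX1851/F_GX7187 = (L_GX1851/L_GX7187)/(d_GX1851/d_GX7187)² = 5.521/(11.0)² = 0.04563.

0.0456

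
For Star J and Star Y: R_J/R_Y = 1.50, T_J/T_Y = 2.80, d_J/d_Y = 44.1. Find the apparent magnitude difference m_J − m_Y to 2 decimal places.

L_J/L_Y = (1.50)²(2.80)⁴ = 138.3.
F_J/F_Y = (L_J/L_Y)/(d_J/d_Y)² = 138.3/1945 = 0.07111.
m_J − m_Y = −2.5 log₁₀(0.07111) = 2.87.

2.87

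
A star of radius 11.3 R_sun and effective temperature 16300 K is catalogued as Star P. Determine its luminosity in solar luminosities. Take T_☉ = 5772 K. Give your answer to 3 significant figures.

L/L_☉ = (R/R_☉)² (T/T_☉)⁴ = (11.3)² × (16300/5772)⁴
       = 127.7 × (2.824)⁴ = 127.7 × 63.60 = 8121.

8.12×10^3 solar luminosities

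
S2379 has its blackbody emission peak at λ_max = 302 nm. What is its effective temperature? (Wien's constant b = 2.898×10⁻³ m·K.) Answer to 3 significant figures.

9.60×10^3 K

T = b/λ_max = 2.898×10⁻³ / (302×10⁻⁹) = 9596 K.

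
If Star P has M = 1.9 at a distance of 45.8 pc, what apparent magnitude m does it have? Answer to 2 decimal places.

5.20

m = M + 5 log₁₀(d/10 pc) = 1.9 + 5 log₁₀(45.8/10)
  = 1.9 + 5 × 0.661 = 1.9 + 3.30 = 5.20.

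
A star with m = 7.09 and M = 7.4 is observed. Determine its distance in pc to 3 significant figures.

m − M = 5 log₁₀(d/10 pc)
7.09 − (7.4) = -0.31 = 5 log₁₀(d/10)
d = 10 × 10^(-0.31/5) = 10 × 10^-0.062 = 8.670 pc.

8.67 pc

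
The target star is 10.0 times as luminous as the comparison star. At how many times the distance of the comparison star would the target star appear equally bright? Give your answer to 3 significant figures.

3.16

Equal flux requires L_t/d_t² = L_c/d_c², so d_t/d_c = √(L_t/L_c)
= √(10.0) = 3.162.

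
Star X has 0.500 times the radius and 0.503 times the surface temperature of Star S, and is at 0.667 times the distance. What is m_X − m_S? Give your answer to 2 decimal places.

3.61

L_X/L_S = (0.500)²(0.503)⁴ = 0.01600.
F_X/F_S = (L_X/L_S)/(d_X/d_S)² = 0.01600/0.4449 = 0.03597.
m_X − m_S = −2.5 log₁₀(0.03597) = 3.61.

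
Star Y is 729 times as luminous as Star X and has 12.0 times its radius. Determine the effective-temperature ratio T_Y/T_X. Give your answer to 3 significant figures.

1.50

L ∝ R²T⁴ gives T ∝ (L/R²)^(1/4), so
T_Y/T_X = (729 / 12.0²)^(1/4) = (5.062)^(1/4) = 1.500.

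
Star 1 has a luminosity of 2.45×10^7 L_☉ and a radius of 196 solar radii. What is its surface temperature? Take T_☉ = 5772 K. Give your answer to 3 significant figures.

2.90×10^4 K

T/T_☉ = (L/L_☉)^(1/4) / (R/R_☉)^(1/2)
T = 5772 × (2.45×10^7)^(1/4) / √(196) = 5772 × 70.35 / 14.00 = 2.901×10^4 K.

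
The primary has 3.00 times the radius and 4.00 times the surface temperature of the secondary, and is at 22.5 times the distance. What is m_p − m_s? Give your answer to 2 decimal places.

L_p/L_s = (3.00)²(4.00)⁴ = 2304.
F_p/F_s = (L_p/L_s)/(d_p/d_s)² = 2304/506.2 = 4.551.
m_p − m_s = −2.5 log₁₀(4.551) = -1.65.

-1.65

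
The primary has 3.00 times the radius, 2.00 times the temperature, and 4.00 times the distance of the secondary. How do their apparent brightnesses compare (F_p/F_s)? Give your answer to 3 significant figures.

9.00

L_p/L_s = (R_p/R_s)²(T_p/T_s)⁴ = (3.00)² × (2.00)⁴ = 144.0.
F_p/F_s = (L_p/L_s)/(d_p/d_s)² = 144.0 / (4.00)² = 9.000.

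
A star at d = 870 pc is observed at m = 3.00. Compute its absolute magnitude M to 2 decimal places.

M = m − 5 log₁₀(d/10 pc) = 3.00 − 5 log₁₀(870/10)
  = 3.00 − 5 × 1.940 = 3.00 − 9.70 = -6.70.

-6.70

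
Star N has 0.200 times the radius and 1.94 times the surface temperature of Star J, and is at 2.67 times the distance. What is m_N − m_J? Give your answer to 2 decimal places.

L_N/L_J = (0.200)²(1.94)⁴ = 0.5666.
F_N/F_J = (L_N/L_J)/(d_N/d_J)² = 0.5666/7.129 = 0.07948.
m_N − m_J = −2.5 log₁₀(0.07948) = 2.75.

2.75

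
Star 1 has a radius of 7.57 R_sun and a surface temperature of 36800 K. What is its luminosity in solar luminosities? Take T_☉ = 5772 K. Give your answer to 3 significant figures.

L/L_☉ = (R/R_☉)² (T/T_☉)⁴ = (7.57)² × (36800/5772)⁴
       = 57.30 × (6.376)⁴ = 57.30 × 1652 = 9.468×10^4.

9.47×10^4 solar luminosities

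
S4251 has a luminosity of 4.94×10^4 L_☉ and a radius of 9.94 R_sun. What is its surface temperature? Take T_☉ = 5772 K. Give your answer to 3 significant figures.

T/T_☉ = (L/L_☉)^(1/4) / (R/R_☉)^(1/2)
T = 5772 × (4.94×10^4)^(1/4) / √(9.94) = 5772 × 14.91 / 3.153 = 2.729×10^4 K.

2.73×10^4 K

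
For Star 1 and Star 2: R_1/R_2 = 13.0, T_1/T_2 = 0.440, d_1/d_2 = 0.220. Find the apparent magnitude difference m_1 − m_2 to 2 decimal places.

L_1/L_2 = (13.0)²(0.440)⁴ = 6.334.
F_1/F_2 = (L_1/L_2)/(d_1/d_2)² = 6.334/0.04840 = 130.9.
m_1 − m_2 = −2.5 log₁₀(130.9) = -5.29.

-5.29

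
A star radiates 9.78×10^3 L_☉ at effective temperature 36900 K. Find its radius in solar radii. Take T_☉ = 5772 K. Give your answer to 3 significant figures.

R/R_☉ = √(L/L_☉) / (T/T_☉)² = √(9.78×10^3) / (6.393)²
       = 98.89 / 40.87 = 2.420.

2.42 solar radii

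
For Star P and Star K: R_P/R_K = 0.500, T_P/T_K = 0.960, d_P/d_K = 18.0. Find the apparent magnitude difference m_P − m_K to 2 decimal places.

7.96

L_P/L_K = (0.500)²(0.960)⁴ = 0.2123.
F_P/F_K = (L_P/L_K)/(d_P/d_K)² = 0.2123/324.0 = 6.554×10^-4.
m_P − m_K = −2.5 log₁₀(6.554×10^-4) = 7.96.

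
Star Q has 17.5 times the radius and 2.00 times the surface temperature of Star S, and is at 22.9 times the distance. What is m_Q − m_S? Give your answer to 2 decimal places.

L_Q/L_S = (17.5)²(2.00)⁴ = 4900.
F_Q/F_S = (L_Q/L_S)/(d_Q/d_S)² = 4900/524.4 = 9.344.
m_Q − m_S = −2.5 log₁₀(9.344) = -2.43.

-2.43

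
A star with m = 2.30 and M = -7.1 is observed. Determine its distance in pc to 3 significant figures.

m − M = 5 log₁₀(d/10 pc)
2.30 − (-7.1) = 9.40 = 5 log₁₀(d/10)
d = 10 × 10^(9.40/5) = 10 × 10^1.880 = 758.6 pc.

759 pc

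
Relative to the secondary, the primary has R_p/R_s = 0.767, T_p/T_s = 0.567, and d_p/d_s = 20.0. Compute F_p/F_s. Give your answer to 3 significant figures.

1.52×10^-4

L_p/L_s = (R_p/R_s)²(T_p/T_s)⁴ = (0.767)² × (0.567)⁴ = 0.06080.
F_p/F_s = (L_p/L_s)/(d_p/d_s)² = 0.06080 / (20.0)² = 1.520×10^-4.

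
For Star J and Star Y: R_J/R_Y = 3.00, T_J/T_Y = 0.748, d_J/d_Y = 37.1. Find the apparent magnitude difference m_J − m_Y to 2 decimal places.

L_J/L_Y = (3.00)²(0.748)⁴ = 2.817.
F_J/F_Y = (L_J/L_Y)/(d_J/d_Y)² = 2.817/1376 = 0.002047.
m_J − m_Y = −2.5 log₁₀(0.002047) = 6.72.

6.72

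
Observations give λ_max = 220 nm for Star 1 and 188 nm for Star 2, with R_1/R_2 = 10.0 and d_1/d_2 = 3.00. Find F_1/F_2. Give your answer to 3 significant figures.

Wien's law: T_1/T_2 = λ_2/λ_1 = 188/220 = 0.8545.
L_1/L_2 = (R_1/R_2)²(T_1/T_2)⁴ = (10.0)²(0.8545)⁴ = 53.33.
F_1/F_2 = (L_1/L_2)/(d_1/d_2)² = 53.33/(3.00)² = 5.925.

5.93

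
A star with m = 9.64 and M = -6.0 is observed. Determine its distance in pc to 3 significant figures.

m − M = 5 log₁₀(d/10 pc)
9.64 − (-6.0) = 15.64 = 5 log₁₀(d/10)
d = 10 × 10^(15.64/5) = 10 × 10^3.128 = 1.343×10^4 pc.

1.34×10^4 pc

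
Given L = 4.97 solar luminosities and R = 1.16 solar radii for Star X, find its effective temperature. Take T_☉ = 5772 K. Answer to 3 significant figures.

T/T_☉ = (L/L_☉)^(1/4) / (R/R_☉)^(1/2)
T = 5772 × (4.97)^(1/4) / √(1.16) = 5772 × 1.493 / 1.077 = 8002 K.

8.00×10^3 K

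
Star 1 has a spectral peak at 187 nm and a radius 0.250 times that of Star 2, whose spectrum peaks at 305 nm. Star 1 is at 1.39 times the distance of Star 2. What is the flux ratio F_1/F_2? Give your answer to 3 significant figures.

Wien's law: T_1/T_2 = λ_2/λ_1 = 305/187 = 1.631.
L_1/L_2 = (R_1/R_2)²(T_1/T_2)⁴ = (0.250)²(1.631)⁴ = 0.4423.
F_1/F_2 = (L_1/L_2)/(d_1/d_2)² = 0.4423/(1.39)² = 0.2289.

0.229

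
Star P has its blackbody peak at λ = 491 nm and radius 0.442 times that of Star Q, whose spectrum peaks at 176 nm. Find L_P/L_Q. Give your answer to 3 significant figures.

0.00323

Wien's law gives T ∝ 1/λ_max, so T_P/T_Q = λ_Q/λ_P = 176/491 = 0.3585.
Then L ∝ R²T⁴ gives L_P/L_Q = (0.442)² × (0.3585)⁴ = 0.1954 × 0.01651 = 0.003225.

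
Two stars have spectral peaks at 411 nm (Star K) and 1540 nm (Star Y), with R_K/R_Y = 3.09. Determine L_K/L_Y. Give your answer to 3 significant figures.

1.88×10^3

Wien's law gives T ∝ 1/λ_max, so T_K/T_Y = λ_Y/λ_K = 1540/411 = 3.747.
Then L ∝ R²T⁴ gives L_K/L_Y = (3.09)² × (3.747)⁴ = 9.548 × 197.1 = 1882.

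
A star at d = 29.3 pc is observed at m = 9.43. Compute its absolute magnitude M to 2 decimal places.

7.10

M = m − 5 log₁₀(d/10 pc) = 9.43 − 5 log₁₀(29.3/10)
  = 9.43 − 5 × 0.467 = 9.43 − 2.33 = 7.10.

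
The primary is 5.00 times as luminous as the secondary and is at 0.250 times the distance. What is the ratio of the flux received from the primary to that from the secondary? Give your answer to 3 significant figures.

F = L/(4πd²), so F_p/F_s = (L_p/L_s) / (d_p/d_s)²
= 5.00 / (0.250)² = 5.00 / 0.06250 = 80.00.

80.0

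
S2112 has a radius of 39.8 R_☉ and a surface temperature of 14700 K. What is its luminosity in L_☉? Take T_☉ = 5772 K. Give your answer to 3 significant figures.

L/L_☉ = (R/R_☉)² (T/T_☉)⁴ = (39.8)² × (14700/5772)⁴
       = 1584 × (2.547)⁴ = 1584 × 42.07 = 6.664×10^4.

6.66×10^4 L_☉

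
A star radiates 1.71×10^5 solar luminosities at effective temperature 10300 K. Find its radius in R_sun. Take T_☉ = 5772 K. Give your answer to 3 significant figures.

130 R_sun

R/R_☉ = √(L/L_☉) / (T/T_☉)² = √(1.71×10^5) / (1.784)²
       = 413.5 / 3.184 = 129.9.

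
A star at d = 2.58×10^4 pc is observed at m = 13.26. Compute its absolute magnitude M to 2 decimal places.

M = m − 5 log₁₀(d/10 pc) = 13.26 − 5 log₁₀(2.58×10^4/10)
  = 13.26 − 5 × 3.412 = 13.26 − 17.06 = -3.80.

-3.80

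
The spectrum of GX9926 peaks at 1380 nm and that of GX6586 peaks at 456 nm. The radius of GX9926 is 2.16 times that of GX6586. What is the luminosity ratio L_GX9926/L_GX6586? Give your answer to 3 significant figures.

Wien's law gives T ∝ 1/λ_max, so T_GX9926/T_GX6586 = λ_GX6586/λ_GX9926 = 456/1380 = 0.3304.
Then L ∝ R²T⁴ gives L_GX9926/L_GX6586 = (2.16)² × (0.3304)⁴ = 4.666 × 0.01192 = 0.05562.

0.0556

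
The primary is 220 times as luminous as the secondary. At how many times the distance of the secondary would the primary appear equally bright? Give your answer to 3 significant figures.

Equal flux requires L_p/d_p² = L_s/d_s², so d_p/d_s = √(L_p/L_s)
= √(220) = 14.83.

14.8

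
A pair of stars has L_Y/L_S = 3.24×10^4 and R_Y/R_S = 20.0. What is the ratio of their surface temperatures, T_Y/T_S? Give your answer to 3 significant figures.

L ∝ R²T⁴ gives T ∝ (L/R²)^(1/4), so
T_Y/T_S = (3.24×10^4 / 20.0²)^(1/4) = (81.00)^(1/4) = 3.000.

3.00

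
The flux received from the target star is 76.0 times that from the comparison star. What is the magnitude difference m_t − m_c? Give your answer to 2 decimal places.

-4.70

m_t − m_c = −2.5 log₁₀(F_t/F_c) = −2.5 log₁₀(76.0) = −2.5 × (1.881) = -4.702.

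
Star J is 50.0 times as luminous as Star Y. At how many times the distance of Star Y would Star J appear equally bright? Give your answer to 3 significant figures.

Equal flux requires L_J/d_J² = L_Y/d_Y², so d_J/d_Y = √(L_J/L_Y)
= √(50.0) = 7.071.

7.07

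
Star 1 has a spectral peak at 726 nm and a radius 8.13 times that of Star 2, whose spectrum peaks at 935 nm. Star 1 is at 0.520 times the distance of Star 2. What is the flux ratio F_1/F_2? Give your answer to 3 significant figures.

Wien's law: T_1/T_2 = λ_2/λ_1 = 935/726 = 1.288.
L_1/L_2 = (R_1/R_2)²(T_1/T_2)⁴ = (8.13)²(1.288)⁴ = 181.8.
F_1/F_2 = (L_1/L_2)/(d_1/d_2)² = 181.8/(0.520)² = 672.5.

672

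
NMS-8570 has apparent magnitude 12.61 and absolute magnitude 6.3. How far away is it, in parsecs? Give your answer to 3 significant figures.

m − M = 5 log₁₀(d/10 pc)
12.61 − (6.3) = 6.31 = 5 log₁₀(d/10)
d = 10 × 10^(6.31/5) = 10 × 10^1.262 = 182.8 pc.

183 pc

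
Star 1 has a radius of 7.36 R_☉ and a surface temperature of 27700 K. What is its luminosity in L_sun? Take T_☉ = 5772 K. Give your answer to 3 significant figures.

2.87×10^4 L_sun

L/L_☉ = (R/R_☉)² (T/T_☉)⁴ = (7.36)² × (27700/5772)⁴
       = 54.17 × (4.799)⁴ = 54.17 × 530.4 = 2.873×10^4.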